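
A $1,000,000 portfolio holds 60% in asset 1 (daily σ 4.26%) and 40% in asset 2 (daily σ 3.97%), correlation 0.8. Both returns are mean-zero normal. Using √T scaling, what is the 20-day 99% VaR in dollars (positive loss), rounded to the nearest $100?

σ_p = √(0.6²·4.26² + 0.4²·3.97² + 2·0.8·0.6·0.4·4.26·3.97) = 3.943%.
σ_{20d} = 3.943% × √20 = 17.634%.
z(99%) = 2.326.
VaR = 2.326 × 17.634% = 41.017%; on $1,000,000 that is $410,170.

$410,200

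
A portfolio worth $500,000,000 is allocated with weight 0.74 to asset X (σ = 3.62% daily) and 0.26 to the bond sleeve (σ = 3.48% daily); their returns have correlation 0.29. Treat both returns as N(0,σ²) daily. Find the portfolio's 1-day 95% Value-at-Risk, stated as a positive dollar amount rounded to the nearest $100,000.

σ_p² = 0.74²·3.62² + 0.26²·3.48² + 2·0.29·0.74·0.26·3.62·3.48 = 9.4004 (%²).
σ_p = √9.4004 = 3.066%.
At 95%, z = 1.645.
VaR = 1.645 × 3.066% = 5.044%; on $500,000,000 that is $25,220,000.

$25,200,000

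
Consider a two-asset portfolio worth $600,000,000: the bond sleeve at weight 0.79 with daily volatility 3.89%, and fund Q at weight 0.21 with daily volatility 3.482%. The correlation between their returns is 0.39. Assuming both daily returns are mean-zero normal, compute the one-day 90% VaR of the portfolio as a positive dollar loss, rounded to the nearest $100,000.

σ_p² = 0.79²·3.89² + 0.21²·3.482² + 2·0.39·0.79·0.21·3.89·3.482 = 11.7314 (%²).
σ_p = √11.7314 = 3.425%.
At 90%, z = 1.282.
VaR = 1.282 × 3.425% = 4.391%; on $600,000,000 that is $26,346,000.

$26,300,000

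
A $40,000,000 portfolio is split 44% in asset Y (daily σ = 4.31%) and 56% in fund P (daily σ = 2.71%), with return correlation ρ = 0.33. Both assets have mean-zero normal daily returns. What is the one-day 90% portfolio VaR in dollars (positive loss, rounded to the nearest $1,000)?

σ_p² = 0.44²·4.31² + 0.56²·2.71² + 2·0.33·0.44·0.56·4.31·2.71 = 7.7989 (%²).
σ_p = √7.7989 = 2.793%.
At 90%, z = 1.282.
VaR = 1.282 × 2.793% = 3.581%; on $40,000,000 that is $1,432,400.

$1,432,000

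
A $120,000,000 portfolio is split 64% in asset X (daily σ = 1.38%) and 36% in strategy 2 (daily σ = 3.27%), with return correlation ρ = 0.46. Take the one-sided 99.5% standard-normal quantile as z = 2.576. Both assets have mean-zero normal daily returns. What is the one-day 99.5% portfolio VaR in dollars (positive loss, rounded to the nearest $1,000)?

σ_p² = 0.64²·1.38² + 0.36²·3.27² + 2·0.46·0.64·0.36·1.38·3.27 = 3.1224 (%²).
σ_p = √3.1224 = 1.767%.
VaR = 2.576 × 1.767% = 4.552%; on $120,000,000 that is $5,462,400.

$5,462,000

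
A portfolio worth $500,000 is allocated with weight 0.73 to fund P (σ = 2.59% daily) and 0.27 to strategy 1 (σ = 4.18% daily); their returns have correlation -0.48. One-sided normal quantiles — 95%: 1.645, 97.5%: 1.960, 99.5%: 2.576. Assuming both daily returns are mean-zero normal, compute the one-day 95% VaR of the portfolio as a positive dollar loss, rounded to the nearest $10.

σ_p² = 0.73²·2.59² + 0.27²·4.18² + 2·-0.48·0.73·0.27·2.59·4.18 = 2.8000 (%²).
σ_p = √2.8000 = 1.673%.
VaR = 1.645 × 1.673% = 2.752%; on $500,000 that is $13,760.

$13,760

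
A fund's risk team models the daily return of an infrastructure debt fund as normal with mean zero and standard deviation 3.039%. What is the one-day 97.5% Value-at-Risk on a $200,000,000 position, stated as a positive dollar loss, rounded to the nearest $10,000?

At 97.5% one-sided, z = 1.960.
VaR = z·σ = 1.960 × 3.039% = 5.956%.
On $200,000,000: 0.05956 × $200,000,000 = $11,912,000.

$11,910,000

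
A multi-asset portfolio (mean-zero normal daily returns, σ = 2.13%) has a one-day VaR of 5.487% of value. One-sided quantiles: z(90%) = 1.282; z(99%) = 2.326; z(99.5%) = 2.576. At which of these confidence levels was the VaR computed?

99.5%

Implied z = VaR/σ = 5.487 / 2.13 = 2.576.
This matches z(99.5%) = 2.576.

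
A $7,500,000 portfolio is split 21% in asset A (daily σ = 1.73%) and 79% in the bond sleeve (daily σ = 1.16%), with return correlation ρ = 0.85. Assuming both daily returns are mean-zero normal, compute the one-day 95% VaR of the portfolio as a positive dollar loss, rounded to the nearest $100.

$153,000

σ_p² = 0.21²·1.73² + 0.79²·1.16² + 2·0.85·0.21·0.79·1.73·1.16 = 1.5378 (%²).
σ_p = √1.5378 = 1.240%.
At 95%, z = 1.645.
VaR = 1.645 × 1.240% = 2.040%; on $7,500,000 that is $153,000.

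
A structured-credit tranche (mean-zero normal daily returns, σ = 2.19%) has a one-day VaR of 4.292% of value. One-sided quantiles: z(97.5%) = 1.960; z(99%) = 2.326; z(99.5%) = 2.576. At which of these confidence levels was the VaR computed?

Implied z = VaR/σ = 4.292 / 2.19 = 1.960.
This matches z(97.5%) = 1.960.

97.5%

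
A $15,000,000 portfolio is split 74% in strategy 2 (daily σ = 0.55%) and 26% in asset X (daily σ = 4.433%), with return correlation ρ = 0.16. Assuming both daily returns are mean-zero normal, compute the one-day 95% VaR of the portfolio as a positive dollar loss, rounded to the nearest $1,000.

σ_p² = 0.74²·0.55² + 0.26²·4.433² + 2·0.16·0.74·0.26·0.55·4.433 = 1.6442 (%²).
σ_p = √1.6442 = 1.282%.
At 95%, z = 1.645.
VaR = 1.645 × 1.282% = 2.109%; on $15,000,000 that is $316,350.

$316,000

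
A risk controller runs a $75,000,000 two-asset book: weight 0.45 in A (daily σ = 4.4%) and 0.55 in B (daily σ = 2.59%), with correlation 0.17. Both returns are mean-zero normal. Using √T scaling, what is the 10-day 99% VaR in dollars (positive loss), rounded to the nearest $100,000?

$14,500,000

σ_p = √(0.45²·4.4² + 0.55²·2.59² + 2·0.17·0.45·0.55·4.4·2.59) = 2.628%.
σ_{10d} = 2.628% × √10 = 8.310%.
z(99%) = 2.326.
VaR = 2.326 × 8.310% = 19.329%; on $75,000,000 that is $14,496,750.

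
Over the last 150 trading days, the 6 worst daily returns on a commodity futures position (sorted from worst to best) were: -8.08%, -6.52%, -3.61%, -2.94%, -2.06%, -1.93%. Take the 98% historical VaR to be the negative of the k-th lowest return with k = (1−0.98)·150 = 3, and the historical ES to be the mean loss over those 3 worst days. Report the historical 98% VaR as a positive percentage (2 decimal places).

k = 3; the 3rd lowest return is -3.61%, so VaR = 3.61%.

3.61%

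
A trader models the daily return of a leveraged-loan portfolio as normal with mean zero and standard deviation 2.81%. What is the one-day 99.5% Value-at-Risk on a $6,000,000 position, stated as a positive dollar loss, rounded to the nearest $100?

At 99.5% one-sided, z = 2.576.
VaR = z·σ = 2.576 × 2.81% = 7.239%.
On $6,000,000: 0.07239 × $6,000,000 = $434,340.

$434,300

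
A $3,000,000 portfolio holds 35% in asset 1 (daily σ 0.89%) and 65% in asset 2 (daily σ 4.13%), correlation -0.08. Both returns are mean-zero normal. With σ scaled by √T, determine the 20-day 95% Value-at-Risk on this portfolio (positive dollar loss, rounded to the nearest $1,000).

σ_p = √(0.35²·0.89² + 0.65²·4.13² + 2·-0.08·0.35·0.65·0.89·4.13) = 2.678%.
σ_{20d} = 2.678% × √20 = 11.976%.
z(95%) = 1.645.
VaR = 1.645 × 11.976% = 19.701%; on $3,000,000 that is $591,030.

$591,000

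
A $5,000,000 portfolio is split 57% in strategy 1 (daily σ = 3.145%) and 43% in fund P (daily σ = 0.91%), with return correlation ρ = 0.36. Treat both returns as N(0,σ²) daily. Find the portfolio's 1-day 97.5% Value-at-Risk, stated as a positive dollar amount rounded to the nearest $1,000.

$193,000

σ_p² = 0.57²·3.145² + 0.43²·0.91² + 2·0.36·0.57·0.43·3.145·0.91 = 3.8718 (%²).
σ_p = √3.8718 = 1.968%.
At 97.5%, z = 1.960.
VaR = 1.960 × 1.968% = 3.857%; on $5,000,000 that is $192,850.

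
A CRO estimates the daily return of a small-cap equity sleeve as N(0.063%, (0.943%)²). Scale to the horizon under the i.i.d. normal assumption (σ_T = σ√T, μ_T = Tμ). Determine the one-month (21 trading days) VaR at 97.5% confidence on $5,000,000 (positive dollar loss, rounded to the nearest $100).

At 97.5%, z = 1.960.
σ_{21d} = 0.943% × √21 = 4.321%; μ_{21d} = 21 × 0.063% = 1.323%.
VaR = −(1.323%) + 1.960 × 4.321% = 7.146%.
On $5,000,000: 0.07146 × $5,000,000 = $357,300.

$357,300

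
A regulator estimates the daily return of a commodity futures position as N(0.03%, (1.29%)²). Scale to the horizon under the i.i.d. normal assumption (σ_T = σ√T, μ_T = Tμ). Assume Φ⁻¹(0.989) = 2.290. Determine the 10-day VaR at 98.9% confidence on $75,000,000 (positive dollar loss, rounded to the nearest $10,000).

$6,780,000

σ_{10d} = 1.29% × √10 = 4.079%; μ_{10d} = 10 × 0.03% = 0.300%.
VaR = −(0.300%) + 2.290 × 4.079% = 9.041%.
On $75,000,000: 0.09041 × $75,000,000 = $6,780,750.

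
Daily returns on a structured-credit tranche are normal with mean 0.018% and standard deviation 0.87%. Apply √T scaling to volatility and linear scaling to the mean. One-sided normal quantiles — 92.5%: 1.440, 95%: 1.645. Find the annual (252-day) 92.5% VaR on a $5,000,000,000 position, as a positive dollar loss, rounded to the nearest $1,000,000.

$768,000,000

σ_{252d} = 0.87% × √252 = 13.811%; μ_{252d} = 252 × 0.018% = 4.536%.
VaR = −(4.536%) + 1.440 × 13.811% = 15.352%.
On $5,000,000,000: 0.15352 × $5,000,000,000 = $767,600,000.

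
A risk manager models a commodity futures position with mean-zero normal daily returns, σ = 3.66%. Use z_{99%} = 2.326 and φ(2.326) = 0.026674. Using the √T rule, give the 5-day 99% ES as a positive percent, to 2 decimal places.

σ_{5d} = 3.66% × √5 = 8.184%.
ES multiplier = φ(z)/(1−α) = 0.026674/0.01 = 2.667.
ES = 8.184% × 2.667 = 21.827%.

21.83%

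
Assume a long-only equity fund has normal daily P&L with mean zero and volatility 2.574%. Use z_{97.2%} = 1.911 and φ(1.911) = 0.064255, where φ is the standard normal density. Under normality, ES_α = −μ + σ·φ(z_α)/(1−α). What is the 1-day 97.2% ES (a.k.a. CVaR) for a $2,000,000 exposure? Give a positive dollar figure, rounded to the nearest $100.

$118,100

Tail multiplier: φ(z)/(1−α) = 0.064255 / 0.028 = 2.295.
ES = 2.574% × 2.295 = 5.907%.
On $2,000,000: 0.05907 × $2,000,000 = $118,140.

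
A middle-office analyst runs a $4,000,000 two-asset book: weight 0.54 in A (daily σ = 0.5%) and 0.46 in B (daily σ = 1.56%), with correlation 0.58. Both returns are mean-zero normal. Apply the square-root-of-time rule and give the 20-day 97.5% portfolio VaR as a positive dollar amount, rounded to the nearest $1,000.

σ_p = √(0.54²·0.5² + 0.46²·1.56² + 2·0.58·0.54·0.46·0.5·1.56) = 0.901%.
σ_{20d} = 0.901% × √20 = 4.029%.
z(97.5%) = 1.960.
VaR = 1.960 × 4.029% = 7.897%; on $4,000,000 that is $315,880.

$316,000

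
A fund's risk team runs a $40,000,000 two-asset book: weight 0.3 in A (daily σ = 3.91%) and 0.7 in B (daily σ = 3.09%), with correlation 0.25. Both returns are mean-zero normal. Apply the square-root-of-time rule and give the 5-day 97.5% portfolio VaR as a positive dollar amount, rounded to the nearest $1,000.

σ_p = √(0.3²·3.91² + 0.7²·3.09² + 2·0.25·0.3·0.7·3.91·3.09) = 2.706%.
σ_{5d} = 2.706% × √5 = 6.051%.
z(97.5%) = 1.960.
VaR = 1.960 × 6.051% = 11.860%; on $40,000,000 that is $4,744,000.

$4,744,000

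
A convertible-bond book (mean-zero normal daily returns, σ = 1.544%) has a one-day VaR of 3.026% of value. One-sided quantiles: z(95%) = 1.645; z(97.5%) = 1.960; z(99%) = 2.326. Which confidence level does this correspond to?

Implied z = VaR/σ = 3.026 / 1.544 = 1.960.
This matches z(97.5%) = 1.960.

97.5%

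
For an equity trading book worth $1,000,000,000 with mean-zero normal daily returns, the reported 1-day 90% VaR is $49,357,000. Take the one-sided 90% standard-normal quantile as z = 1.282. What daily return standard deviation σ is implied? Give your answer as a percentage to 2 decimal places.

3.85%

VaR as a fraction: $49,357,000 / $1,000,000,000 = 4.936%.
σ = VaR / z = 4.936% / 1.282 = 3.850%.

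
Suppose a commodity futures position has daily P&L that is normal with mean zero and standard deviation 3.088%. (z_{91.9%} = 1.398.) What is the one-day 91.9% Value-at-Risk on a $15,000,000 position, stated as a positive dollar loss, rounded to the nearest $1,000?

$648,000

VaR = z·σ = 1.398 × 3.088% = 4.317%.
On $15,000,000: 0.04317 × $15,000,000 = $647,550.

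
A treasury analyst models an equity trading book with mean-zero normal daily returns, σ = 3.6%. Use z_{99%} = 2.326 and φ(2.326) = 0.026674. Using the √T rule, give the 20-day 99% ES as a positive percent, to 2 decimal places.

42.94%

σ_{20d} = 3.6% × √20 = 16.100%.
ES multiplier = φ(z)/(1−α) = 0.026674/0.01 = 2.667.
ES = 16.100% × 2.667 = 42.939%.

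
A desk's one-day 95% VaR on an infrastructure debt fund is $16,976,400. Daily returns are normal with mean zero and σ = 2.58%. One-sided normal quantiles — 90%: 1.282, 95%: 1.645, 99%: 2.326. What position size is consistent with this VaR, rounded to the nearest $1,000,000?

$400,000,000

VaR as a fraction of value: z·σ = 1.645 × 2.58% = 4.2441%.
Position = $16,976,400 / 0.042441 = $400,000,000.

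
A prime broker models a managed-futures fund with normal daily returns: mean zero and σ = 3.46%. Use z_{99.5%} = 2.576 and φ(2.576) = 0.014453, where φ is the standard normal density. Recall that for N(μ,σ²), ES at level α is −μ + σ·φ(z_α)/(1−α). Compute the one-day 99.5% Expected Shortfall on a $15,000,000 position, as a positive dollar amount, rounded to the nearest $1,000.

Tail multiplier: φ(z)/(1−α) = 0.014453 / 0.005 = 2.891.
ES = 3.46% × 2.891 = 10.003%.
On $15,000,000: 0.10003 × $15,000,000 = $1,500,450.

$1,500,000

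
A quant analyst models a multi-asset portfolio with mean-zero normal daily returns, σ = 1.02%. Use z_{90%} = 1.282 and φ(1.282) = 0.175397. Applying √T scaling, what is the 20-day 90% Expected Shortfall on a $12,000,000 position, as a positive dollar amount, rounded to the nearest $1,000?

$960,000

σ_{20d} = 1.02% × √20 = 4.562%.
ES multiplier = φ(z)/(1−α) = 0.175397/0.1 = 1.754.
ES = 4.562% × 1.754 = 8.002%; on $12,000,000: $960,240.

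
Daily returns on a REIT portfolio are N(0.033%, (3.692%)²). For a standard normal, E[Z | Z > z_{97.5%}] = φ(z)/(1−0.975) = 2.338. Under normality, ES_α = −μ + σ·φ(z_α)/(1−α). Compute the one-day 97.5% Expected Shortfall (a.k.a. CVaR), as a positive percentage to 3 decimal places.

8.599%

ES = −(0.033%) + 3.692% × 2.338 = 8.599%.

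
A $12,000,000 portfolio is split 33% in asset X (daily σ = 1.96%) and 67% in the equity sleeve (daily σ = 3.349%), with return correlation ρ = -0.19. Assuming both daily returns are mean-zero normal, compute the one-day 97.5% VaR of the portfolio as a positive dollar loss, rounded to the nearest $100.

σ_p² = 0.33²·1.96² + 0.67²·3.349² + 2·-0.19·0.33·0.67·1.96·3.349 = 4.9016 (%²).
σ_p = √4.9016 = 2.214%.
At 97.5%, z = 1.960.
VaR = 1.960 × 2.214% = 4.339%; on $12,000,000 that is $520,680.

$520,700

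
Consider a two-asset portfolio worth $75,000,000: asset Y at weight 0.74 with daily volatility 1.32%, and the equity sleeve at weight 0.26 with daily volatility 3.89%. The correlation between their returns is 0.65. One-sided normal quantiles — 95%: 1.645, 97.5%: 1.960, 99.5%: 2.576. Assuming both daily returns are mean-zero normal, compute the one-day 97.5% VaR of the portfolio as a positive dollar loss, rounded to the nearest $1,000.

$2,655,000

σ_p² = 0.74²·1.32² + 0.26²·3.89² + 2·0.65·0.74·0.26·1.32·3.89 = 3.2614 (%²).
σ_p = √3.2614 = 1.806%.
VaR = 1.960 × 1.806% = 3.540%; on $75,000,000 that is $2,655,000.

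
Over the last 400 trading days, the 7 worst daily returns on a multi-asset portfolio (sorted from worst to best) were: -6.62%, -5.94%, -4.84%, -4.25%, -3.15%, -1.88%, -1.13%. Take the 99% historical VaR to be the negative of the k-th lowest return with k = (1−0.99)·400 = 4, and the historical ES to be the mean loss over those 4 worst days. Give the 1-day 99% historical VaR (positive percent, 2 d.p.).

4.25%

k = 4; the 4th lowest return is -4.25%, so VaR = 4.25%.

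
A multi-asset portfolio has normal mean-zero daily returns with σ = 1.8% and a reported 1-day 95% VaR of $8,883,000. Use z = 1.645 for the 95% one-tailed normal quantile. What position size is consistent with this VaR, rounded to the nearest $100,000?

$300,000,000

VaR as a fraction of value: z·σ = 1.645 × 1.8% = 2.961%.
Position = $8,883,000 / 0.02961 = $300,000,000.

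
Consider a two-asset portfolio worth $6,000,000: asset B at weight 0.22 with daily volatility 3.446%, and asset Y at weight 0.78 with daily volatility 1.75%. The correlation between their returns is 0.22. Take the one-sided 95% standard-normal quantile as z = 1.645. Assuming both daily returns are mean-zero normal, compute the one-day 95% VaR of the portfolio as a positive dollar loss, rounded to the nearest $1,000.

$168,000

σ_p² = 0.22²·3.446² + 0.78²·1.75² + 2·0.22·0.22·0.78·3.446·1.75 = 2.8933 (%²).
σ_p = √2.8933 = 1.701%.
VaR = 1.645 × 1.701% = 2.798%; on $6,000,000 that is $167,880.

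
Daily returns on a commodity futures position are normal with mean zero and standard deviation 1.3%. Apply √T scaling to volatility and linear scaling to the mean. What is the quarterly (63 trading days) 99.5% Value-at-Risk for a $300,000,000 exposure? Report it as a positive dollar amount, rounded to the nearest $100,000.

$79,700,000

At 99.5%, z = 2.576.
σ_{63d} = 1.3% × √63 = 10.318%.
VaR = 2.576 × 10.318% = 26.579%.
On $300,000,000: 0.26579 × $300,000,000 = $79,737,000.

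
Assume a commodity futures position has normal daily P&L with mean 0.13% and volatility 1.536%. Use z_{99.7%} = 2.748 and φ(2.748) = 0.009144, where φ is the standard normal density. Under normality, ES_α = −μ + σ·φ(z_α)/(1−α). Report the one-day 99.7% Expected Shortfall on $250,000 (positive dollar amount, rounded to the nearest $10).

Tail multiplier: φ(z)/(1−α) = 0.009144 / 0.003 = 3.048.
ES = −(0.13%) + 1.536% × 3.048 = 4.552%.
On $250,000: 0.04552 × $250,000 = $11,380.

$11,380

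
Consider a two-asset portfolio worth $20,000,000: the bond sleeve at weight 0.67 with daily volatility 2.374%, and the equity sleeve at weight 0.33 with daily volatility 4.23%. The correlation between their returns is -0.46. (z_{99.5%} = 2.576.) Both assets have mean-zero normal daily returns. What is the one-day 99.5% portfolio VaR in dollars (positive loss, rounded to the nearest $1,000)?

σ_p² = 0.67²·2.374² + 0.33²·4.23² + 2·-0.46·0.67·0.33·2.374·4.23 = 2.4358 (%²).
σ_p = √2.4358 = 1.561%.
VaR = 2.576 × 1.561% = 4.021%; on $20,000,000 that is $804,200.

$804,000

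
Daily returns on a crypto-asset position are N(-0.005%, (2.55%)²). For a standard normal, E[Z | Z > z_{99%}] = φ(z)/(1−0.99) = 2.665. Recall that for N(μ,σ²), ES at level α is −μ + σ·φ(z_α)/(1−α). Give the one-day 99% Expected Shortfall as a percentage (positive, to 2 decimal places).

ES = −(-0.005%) + 2.55% × 2.665 = 6.801%.

6.80%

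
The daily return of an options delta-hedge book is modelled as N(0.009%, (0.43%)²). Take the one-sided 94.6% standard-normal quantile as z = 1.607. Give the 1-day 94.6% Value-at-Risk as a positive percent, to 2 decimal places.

0.68%

VaR = −μ + z·σ = −(0.009%) + 1.607 × 0.43% = 0.682%.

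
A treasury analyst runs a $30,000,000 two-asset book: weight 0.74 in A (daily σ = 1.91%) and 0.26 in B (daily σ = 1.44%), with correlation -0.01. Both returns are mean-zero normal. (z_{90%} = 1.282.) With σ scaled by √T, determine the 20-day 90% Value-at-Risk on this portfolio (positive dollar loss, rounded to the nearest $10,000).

σ_p = √(0.74²·1.91² + 0.26²·1.44² + 2·-0.01·0.74·0.26·1.91·1.44) = 1.459%.
σ_{20d} = 1.459% × √20 = 6.525%.
VaR = 1.282 × 6.525% = 8.365%; on $30,000,000 that is $2,509,500.

$2,510,000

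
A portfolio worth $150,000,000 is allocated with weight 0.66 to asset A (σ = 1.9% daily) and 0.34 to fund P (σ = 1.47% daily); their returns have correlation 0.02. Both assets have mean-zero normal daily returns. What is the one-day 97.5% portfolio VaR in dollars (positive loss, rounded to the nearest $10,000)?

$4,000,000

σ_p² = 0.66²·1.9² + 0.34²·1.47² + 2·0.02·0.66·0.34·1.9·1.47 = 1.8474 (%²).
σ_p = √1.8474 = 1.359%.
At 97.5%, z = 1.960.
VaR = 1.960 × 1.359% = 2.664%; on $150,000,000 that is $3,996,000.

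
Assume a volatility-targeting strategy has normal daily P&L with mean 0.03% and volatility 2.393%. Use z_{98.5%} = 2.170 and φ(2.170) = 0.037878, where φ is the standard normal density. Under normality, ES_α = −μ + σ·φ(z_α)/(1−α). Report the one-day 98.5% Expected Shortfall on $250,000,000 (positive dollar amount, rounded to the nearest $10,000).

$15,030,000

Tail multiplier: φ(z)/(1−α) = 0.037878 / 0.015 = 2.525.
ES = −(0.03%) + 2.393% × 2.525 = 6.012%.
On $250,000,000: 0.06012 × $250,000,000 = $15,030,000.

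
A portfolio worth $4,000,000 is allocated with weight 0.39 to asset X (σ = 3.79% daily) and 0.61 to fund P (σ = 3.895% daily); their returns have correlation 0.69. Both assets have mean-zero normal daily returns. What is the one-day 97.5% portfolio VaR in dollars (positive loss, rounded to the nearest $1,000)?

σ_p² = 0.39²·3.79² + 0.61²·3.895² + 2·0.69·0.39·0.61·3.79·3.895 = 12.6763 (%²).
σ_p = √12.6763 = 3.560%.
At 97.5%, z = 1.960.
VaR = 1.960 × 3.560% = 6.978%; on $4,000,000 that is $279,120.

$279,000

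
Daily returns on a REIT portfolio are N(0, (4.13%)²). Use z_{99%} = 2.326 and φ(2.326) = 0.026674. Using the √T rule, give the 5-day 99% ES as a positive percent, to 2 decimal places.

σ_{5d} = 4.13% × √5 = 9.235%.
ES multiplier = φ(z)/(1−α) = 0.026674/0.01 = 2.667.
ES = 9.235% × 2.667 = 24.630%.

24.63%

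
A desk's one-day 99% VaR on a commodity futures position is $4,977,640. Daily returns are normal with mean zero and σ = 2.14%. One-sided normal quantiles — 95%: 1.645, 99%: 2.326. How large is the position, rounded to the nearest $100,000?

$100,000,000

VaR as a fraction of value: z·σ = 2.326 × 2.14% = 4.97764%.
Position = $4,977,640 / 0.0497764 = $100,000,000.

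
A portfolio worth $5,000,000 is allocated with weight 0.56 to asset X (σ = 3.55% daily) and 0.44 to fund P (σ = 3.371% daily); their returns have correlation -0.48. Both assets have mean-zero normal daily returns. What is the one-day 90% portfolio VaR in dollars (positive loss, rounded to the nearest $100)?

σ_p² = 0.56²·3.55² + 0.44²·3.371² + 2·-0.48·0.56·0.44·3.55·3.371 = 3.3214 (%²).
σ_p = √3.3214 = 1.822%.
At 90%, z = 1.282.
VaR = 1.282 × 1.822% = 2.336%; on $5,000,000 that is $116,800.

$116,800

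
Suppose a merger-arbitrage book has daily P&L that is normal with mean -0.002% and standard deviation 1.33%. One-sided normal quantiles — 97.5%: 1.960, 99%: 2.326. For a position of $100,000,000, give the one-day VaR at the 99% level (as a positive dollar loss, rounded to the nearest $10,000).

VaR = −μ + z·σ = −(-0.002%) + 2.326 × 1.33% = 3.096%.
On $100,000,000: 0.03096 × $100,000,000 = $3,096,000.

$3,100,000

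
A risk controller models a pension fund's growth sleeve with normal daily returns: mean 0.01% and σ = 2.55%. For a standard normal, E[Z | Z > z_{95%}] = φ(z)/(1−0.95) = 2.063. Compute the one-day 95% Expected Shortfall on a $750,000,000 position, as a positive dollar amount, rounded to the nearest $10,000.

$39,380,000

ES = −(0.01%) + 2.55% × 2.063 = 5.251%.
On $750,000,000: 0.05251 × $750,000,000 = $39,382,500.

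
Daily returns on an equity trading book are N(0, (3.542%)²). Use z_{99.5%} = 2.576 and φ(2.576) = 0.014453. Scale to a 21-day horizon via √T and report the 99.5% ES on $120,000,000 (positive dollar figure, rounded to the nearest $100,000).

$56,300,000

σ_{21d} = 3.542% × √21 = 16.231%.
ES multiplier = φ(z)/(1−α) = 0.014453/0.005 = 2.891.
ES = 16.231% × 2.891 = 46.924%; on $120,000,000: $56,308,800.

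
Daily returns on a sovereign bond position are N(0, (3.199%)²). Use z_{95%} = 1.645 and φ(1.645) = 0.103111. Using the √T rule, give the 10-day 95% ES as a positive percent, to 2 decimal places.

σ_{10d} = 3.199% × √10 = 10.116%.
ES multiplier = φ(z)/(1−α) = 0.103111/0.05 = 2.062.
ES = 10.116% × 2.062 = 20.859%.

20.86%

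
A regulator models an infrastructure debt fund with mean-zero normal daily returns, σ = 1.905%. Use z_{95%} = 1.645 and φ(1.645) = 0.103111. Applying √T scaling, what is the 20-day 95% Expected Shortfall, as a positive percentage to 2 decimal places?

σ_{20d} = 1.905% × √20 = 8.519%.
ES multiplier = φ(z)/(1−α) = 0.103111/0.05 = 2.062.
ES = 8.519% × 2.062 = 17.566%.

17.57%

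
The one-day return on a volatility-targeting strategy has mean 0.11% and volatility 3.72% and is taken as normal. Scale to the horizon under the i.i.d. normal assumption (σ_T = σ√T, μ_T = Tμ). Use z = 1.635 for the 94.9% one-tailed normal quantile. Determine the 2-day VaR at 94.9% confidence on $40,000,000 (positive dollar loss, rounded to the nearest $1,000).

σ_{2d} = 3.72% × √2 = 5.261%; μ_{2d} = 2 × 0.11% = 0.220%.
VaR = −(0.220%) + 1.635 × 5.261% = 8.382%.
On $40,000,000: 0.08382 × $40,000,000 = $3,352,800.

$3,353,000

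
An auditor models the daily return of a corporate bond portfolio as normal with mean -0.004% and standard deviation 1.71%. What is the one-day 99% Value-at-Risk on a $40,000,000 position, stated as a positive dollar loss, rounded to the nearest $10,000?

At 99% one-sided, z = 2.326.
VaR = −μ + z·σ = −(-0.004%) + 2.326 × 1.71% = 3.981%.
On $40,000,000: 0.03981 × $40,000,000 = $1,592,400.

$1,590,000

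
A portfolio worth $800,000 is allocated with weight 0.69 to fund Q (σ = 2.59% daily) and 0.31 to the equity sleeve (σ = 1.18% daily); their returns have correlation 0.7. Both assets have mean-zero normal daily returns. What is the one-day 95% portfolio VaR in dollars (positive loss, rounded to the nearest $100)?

$27,100

σ_p² = 0.69²·2.59² + 0.31²·1.18² + 2·0.7·0.69·0.31·2.59·1.18 = 4.2427 (%²).
σ_p = √4.2427 = 2.060%.
At 95%, z = 1.645.
VaR = 1.645 × 2.060% = 3.389%; on $800,000 that is $27,112.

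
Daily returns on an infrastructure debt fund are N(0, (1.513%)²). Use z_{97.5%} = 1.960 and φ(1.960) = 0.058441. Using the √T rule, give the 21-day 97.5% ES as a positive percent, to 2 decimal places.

16.21%

σ_{21d} = 1.513% × √21 = 6.933%.
ES multiplier = φ(z)/(1−α) = 0.058441/0.025 = 2.338.
ES = 6.933% × 2.338 = 16.209%.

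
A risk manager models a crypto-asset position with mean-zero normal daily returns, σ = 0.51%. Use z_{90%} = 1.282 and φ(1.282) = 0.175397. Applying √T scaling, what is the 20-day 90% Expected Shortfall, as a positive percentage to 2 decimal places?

σ_{20d} = 0.51% × √20 = 2.281%.
ES multiplier = φ(z)/(1−α) = 0.175397/0.1 = 1.754.
ES = 2.281% × 1.754 = 4.001%.

4.00%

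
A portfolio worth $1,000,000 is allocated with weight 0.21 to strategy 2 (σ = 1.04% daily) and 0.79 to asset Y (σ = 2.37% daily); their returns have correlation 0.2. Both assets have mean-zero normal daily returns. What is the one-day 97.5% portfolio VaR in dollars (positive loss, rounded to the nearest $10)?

σ_p² = 0.21²·1.04² + 0.79²·2.37² + 2·0.2·0.21·0.79·1.04·2.37 = 3.7168 (%²).
σ_p = √3.7168 = 1.928%.
At 97.5%, z = 1.960.
VaR = 1.960 × 1.928% = 3.779%; on $1,000,000 that is $37,790.

$37,790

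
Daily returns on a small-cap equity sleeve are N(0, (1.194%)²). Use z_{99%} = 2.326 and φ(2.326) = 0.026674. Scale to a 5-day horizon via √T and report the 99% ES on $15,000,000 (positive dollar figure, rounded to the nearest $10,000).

$1,070,000

σ_{5d} = 1.194% × √5 = 2.670%.
ES multiplier = φ(z)/(1−α) = 0.026674/0.01 = 2.667.
ES = 2.670% × 2.667 = 7.121%; on $15,000,000: $1,068,150.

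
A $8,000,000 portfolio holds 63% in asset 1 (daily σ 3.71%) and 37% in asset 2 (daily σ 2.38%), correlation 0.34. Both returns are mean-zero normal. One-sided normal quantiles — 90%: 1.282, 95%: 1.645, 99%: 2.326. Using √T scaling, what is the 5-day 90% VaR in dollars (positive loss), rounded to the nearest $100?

$633,800

σ_p = √(0.63²·3.71² + 0.37²·2.38² + 2·0.34·0.63·0.37·3.71·2.38) = 2.764%.
σ_{5d} = 2.764% × √5 = 6.180%.
VaR = 1.282 × 6.180% = 7.923%; on $8,000,000 that is $633,840.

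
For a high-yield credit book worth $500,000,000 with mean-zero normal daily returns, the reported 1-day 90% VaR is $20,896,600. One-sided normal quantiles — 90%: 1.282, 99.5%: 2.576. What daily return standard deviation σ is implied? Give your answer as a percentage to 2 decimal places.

3.26%

VaR as a fraction: $20,896,600 / $500,000,000 = 4.179%.
σ = VaR / z = 4.179% / 1.282 = 3.260%.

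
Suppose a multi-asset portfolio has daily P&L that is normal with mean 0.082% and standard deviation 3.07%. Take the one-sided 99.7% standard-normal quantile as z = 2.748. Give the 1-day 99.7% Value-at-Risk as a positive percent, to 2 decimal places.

VaR = −μ + z·σ = −(0.082%) + 2.748 × 3.07% = 8.354%.

8.35%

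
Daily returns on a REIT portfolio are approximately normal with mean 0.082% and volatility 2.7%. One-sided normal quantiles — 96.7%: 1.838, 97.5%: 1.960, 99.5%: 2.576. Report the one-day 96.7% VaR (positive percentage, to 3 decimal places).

4.881%

VaR = −μ + z·σ = −(0.082%) + 1.838 × 2.7% = 4.881%.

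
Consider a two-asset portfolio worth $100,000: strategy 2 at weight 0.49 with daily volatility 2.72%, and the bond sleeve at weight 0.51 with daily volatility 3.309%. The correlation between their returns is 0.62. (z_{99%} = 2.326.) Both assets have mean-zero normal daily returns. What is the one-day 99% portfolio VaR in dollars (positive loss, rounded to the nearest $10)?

σ_p² = 0.49²·2.72² + 0.51²·3.309² + 2·0.62·0.49·0.51·2.72·3.309 = 7.4133 (%²).
σ_p = √7.4133 = 2.723%.
VaR = 2.326 × 2.723% = 6.334%; on $100,000 that is $6,334.

$6,330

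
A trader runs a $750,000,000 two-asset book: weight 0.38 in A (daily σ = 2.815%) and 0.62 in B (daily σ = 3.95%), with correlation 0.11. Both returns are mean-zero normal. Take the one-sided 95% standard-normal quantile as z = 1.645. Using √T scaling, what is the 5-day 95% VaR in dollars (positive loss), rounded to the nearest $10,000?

σ_p = √(0.38²·2.815² + 0.62²·3.95² + 2·0.11·0.38·0.62·2.815·3.95) = 2.778%.
σ_{5d} = 2.778% × √5 = 6.212%.
VaR = 1.645 × 6.212% = 10.219%; on $750,000,000 that is $76,642,500.

$76,640,000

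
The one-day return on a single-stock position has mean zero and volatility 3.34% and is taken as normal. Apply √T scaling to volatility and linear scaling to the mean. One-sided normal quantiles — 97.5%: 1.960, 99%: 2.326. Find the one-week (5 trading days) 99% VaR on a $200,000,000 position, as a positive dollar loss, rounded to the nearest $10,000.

$34,740,000

σ_{5d} = 3.34% × √5 = 7.468%.
VaR = 2.326 × 7.468% = 17.371%.
On $200,000,000: 0.17371 × $200,000,000 = $34,742,000.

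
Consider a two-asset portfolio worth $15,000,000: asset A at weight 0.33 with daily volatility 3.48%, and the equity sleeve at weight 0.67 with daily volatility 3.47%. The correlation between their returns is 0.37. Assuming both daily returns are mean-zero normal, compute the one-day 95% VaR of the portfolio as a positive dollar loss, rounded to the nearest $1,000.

$728,000

σ_p² = 0.33²·3.48² + 0.67²·3.47² + 2·0.37·0.33·0.67·3.48·3.47 = 8.6997 (%²).
σ_p = √8.6997 = 2.950%.
At 95%, z = 1.645.
VaR = 1.645 × 2.950% = 4.853%; on $15,000,000 that is $727,950.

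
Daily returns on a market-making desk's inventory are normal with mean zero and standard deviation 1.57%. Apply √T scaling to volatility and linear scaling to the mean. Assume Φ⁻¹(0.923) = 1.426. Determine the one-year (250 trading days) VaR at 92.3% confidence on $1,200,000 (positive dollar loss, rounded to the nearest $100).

σ_{250d} = 1.57% × √250 = 24.824%.
VaR = 1.426 × 24.824% = 35.399%.
On $1,200,000: 0.35399 × $1,200,000 = $424,788.

$424,800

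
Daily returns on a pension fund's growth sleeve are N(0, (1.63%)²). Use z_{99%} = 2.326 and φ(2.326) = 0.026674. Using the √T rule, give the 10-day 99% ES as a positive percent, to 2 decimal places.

13.75%

σ_{10d} = 1.63% × √10 = 5.155%.
ES multiplier = φ(z)/(1−α) = 0.026674/0.01 = 2.667.
ES = 5.155% × 2.667 = 13.748%.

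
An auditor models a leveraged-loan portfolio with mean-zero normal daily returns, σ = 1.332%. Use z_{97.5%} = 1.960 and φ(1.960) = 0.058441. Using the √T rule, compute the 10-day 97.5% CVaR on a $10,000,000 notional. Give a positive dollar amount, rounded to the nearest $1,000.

σ_{10d} = 1.332% × √10 = 4.212%.
ES multiplier = φ(z)/(1−α) = 0.058441/0.025 = 2.338.
ES = 4.212% × 2.338 = 9.848%; on $10,000,000: $984,800.

$985,000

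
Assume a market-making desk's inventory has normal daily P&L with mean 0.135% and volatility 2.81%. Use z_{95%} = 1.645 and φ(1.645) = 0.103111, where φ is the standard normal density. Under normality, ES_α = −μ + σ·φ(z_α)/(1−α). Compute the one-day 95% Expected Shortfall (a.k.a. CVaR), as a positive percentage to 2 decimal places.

Tail multiplier: φ(z)/(1−α) = 0.103111 / 0.05 = 2.062.
ES = −(0.135%) + 2.81% × 2.062 = 5.659%.

5.66%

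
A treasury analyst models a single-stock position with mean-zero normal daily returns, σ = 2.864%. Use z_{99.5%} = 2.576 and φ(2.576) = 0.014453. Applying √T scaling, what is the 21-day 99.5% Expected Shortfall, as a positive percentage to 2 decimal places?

σ_{21d} = 2.864% × √21 = 13.124%.
ES multiplier = φ(z)/(1−α) = 0.014453/0.005 = 2.891.
ES = 13.124% × 2.891 = 37.941%.

37.94%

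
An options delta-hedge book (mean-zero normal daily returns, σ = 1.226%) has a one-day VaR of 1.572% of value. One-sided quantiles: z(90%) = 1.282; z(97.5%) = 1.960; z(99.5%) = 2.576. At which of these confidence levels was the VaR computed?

90%

Implied z = VaR/σ = 1.572 / 1.226 = 1.282.
This matches z(90%) = 1.282.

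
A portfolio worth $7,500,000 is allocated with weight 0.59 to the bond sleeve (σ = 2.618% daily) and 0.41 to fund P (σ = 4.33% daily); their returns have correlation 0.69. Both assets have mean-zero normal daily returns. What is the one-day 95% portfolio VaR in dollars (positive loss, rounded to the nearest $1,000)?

$377,000

σ_p² = 0.59²·2.618² + 0.41²·4.33² + 2·0.69·0.59·0.41·2.618·4.33 = 9.3217 (%²).
σ_p = √9.3217 = 3.053%.
At 95%, z = 1.645.
VaR = 1.645 × 3.053% = 5.022%; on $7,500,000 that is $376,650.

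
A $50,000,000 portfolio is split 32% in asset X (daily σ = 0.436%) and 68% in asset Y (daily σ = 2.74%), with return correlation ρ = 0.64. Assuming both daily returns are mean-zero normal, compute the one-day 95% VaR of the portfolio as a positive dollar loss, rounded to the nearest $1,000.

$1,608,000

σ_p² = 0.32²·0.436² + 0.68²·2.74² + 2·0.64·0.32·0.68·0.436·2.74 = 3.8237 (%²).
σ_p = √3.8237 = 1.955%.
At 95%, z = 1.645.
VaR = 1.645 × 1.955% = 3.216%; on $50,000,000 that is $1,608,000.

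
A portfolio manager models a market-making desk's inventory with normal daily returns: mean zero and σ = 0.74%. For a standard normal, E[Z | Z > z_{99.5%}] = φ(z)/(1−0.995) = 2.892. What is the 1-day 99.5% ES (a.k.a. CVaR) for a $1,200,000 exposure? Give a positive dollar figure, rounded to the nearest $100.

$25,700

ES = 0.74% × 2.892 = 2.140%.
On $1,200,000: 0.02140 × $1,200,000 = $25,680.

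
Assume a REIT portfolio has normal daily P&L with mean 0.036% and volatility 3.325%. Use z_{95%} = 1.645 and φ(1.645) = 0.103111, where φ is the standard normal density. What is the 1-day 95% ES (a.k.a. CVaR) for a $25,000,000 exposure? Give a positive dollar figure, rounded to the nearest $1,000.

Tail multiplier: φ(z)/(1−α) = 0.103111 / 0.05 = 2.062.
ES = −(0.036%) + 3.325% × 2.062 = 6.820%.
On $25,000,000: 0.06820 × $25,000,000 = $1,705,000.

$1,705,000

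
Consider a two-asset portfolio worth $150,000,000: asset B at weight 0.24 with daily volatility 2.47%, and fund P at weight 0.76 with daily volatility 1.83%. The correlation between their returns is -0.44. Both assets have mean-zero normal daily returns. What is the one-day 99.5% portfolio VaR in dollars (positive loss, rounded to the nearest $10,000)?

σ_p² = 0.24²·2.47² + 0.76²·1.83² + 2·-0.44·0.24·0.76·2.47·1.83 = 1.5602 (%²).
σ_p = √1.5602 = 1.249%.
At 99.5%, z = 2.576.
VaR = 2.576 × 1.249% = 3.217%; on $150,000,000 that is $4,825,500.

$4,830,000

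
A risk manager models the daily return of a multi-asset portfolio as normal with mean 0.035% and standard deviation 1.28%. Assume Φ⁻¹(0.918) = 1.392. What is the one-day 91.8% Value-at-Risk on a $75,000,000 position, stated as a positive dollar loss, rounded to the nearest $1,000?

VaR = −μ + z·σ = −(0.035%) + 1.392 × 1.28% = 1.747%.
On $75,000,000: 0.01747 × $75,000,000 = $1,310,250.

$1,310,000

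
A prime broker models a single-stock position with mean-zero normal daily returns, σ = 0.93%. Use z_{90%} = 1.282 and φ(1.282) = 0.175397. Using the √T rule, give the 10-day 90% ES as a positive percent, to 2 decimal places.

5.16%

σ_{10d} = 0.93% × √10 = 2.941%.
ES multiplier = φ(z)/(1−α) = 0.175397/0.1 = 1.754.
ES = 2.941% × 1.754 = 5.159%.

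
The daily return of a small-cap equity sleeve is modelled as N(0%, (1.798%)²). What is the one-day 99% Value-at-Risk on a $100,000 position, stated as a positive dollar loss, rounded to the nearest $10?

$4,180

At 99% one-sided, z = 2.326.
VaR = z·σ = 2.326 × 1.798% = 4.182%.
On $100,000: 0.04182 × $100,000 = $4,182.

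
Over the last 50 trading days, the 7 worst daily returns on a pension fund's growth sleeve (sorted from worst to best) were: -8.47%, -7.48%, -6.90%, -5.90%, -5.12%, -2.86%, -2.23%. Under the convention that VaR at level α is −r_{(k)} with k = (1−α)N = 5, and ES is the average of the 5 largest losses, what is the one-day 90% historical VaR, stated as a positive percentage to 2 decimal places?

k = 5; the 5th lowest return is -5.12%, so VaR = 5.12%.

5.12%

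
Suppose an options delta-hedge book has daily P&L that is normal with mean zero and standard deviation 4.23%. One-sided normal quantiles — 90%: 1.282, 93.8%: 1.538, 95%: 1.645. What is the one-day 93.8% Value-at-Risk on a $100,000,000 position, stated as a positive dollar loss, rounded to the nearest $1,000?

VaR = z·σ = 1.538 × 4.23% = 6.506%.
On $100,000,000: 0.06506 × $100,000,000 = $6,506,000.

$6,506,000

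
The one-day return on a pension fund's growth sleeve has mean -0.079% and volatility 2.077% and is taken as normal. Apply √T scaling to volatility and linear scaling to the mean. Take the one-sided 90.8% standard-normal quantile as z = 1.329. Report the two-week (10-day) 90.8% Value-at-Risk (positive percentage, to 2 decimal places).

9.52%

σ_{10d} = 2.077% × √10 = 6.568%; μ_{10d} = 10 × -0.079% = -0.790%.
VaR = −(-0.790%) + 1.329 × 6.568% = 9.519%.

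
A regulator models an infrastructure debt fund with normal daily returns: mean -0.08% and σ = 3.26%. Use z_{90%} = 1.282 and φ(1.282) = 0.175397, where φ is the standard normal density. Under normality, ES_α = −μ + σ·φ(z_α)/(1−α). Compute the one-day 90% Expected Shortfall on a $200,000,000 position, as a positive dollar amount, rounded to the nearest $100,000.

$11,600,000

Tail multiplier: φ(z)/(1−α) = 0.175397 / 0.1 = 1.754.
ES = −(-0.08%) + 3.26% × 1.754 = 5.798%.
On $200,000,000: 0.05798 × $200,000,000 = $11,596,000.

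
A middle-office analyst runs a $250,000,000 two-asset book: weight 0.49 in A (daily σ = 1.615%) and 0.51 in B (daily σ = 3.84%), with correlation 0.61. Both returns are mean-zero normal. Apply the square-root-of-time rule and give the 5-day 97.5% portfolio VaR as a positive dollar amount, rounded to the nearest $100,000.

$27,600,000

σ_p = √(0.49²·1.615² + 0.51²·3.84² + 2·0.61·0.49·0.51·1.615·3.84) = 2.520%.
σ_{5d} = 2.520% × √5 = 5.635%.
z(97.5%) = 1.960.
VaR = 1.960 × 5.635% = 11.045%; on $250,000,000 that is $27,612,500.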